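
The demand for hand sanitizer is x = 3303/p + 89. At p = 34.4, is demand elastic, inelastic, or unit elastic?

inelastic

At p = 34.4, x = 185.0174.
dx/dp = −3303/p² = −2.7912.
Point elasticity E = (dx/dp)·(p/x) = -2.7912 × 34.4/185.0174 ≈ -0.519.
|E| ≈ 0.519 < 1, so demand is inelastic.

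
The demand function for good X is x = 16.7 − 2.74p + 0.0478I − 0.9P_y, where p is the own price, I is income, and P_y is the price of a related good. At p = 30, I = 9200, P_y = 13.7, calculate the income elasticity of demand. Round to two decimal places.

1.22

Substituting, x = 16.7 − 2.74(30) + 0.0478(9200) − 0.9(13.7) = 16.7 − 82.2 + 439.76 − 12.33 = 361.93.
∂x/∂I = +0.0478, so E_I = 0.0478·(9200/361.93) ≈ 1.22.
E_I > 1: normal good (luxury).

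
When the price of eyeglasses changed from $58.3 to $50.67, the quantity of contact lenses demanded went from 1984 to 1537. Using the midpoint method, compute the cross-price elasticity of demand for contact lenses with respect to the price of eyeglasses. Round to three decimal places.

1.813

%ΔQ_x = (1537 − 1984)/[(1984+1537)/2] = -447/1760.5 ≈ -0.2539.
%ΔP_y = (50.67 − 58.3)/[(58.3+50.67)/2] ≈ -0.1400.
E_xy = -0.2539/-0.1400 ≈ 1.813.
E_xy > 0, so contact lenses and eyeglasses are substitutes.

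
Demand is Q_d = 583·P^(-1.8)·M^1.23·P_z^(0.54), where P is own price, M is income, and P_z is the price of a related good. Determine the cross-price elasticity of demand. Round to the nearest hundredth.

For a Cobb–Douglas (constant-elasticity) form Q_d = A·P_z^α·…, the elasticity with respect to P_z equals the exponent α at every point.
Here the exponent on P_z is 0.54, so the cross-price elasticity of demand is 0.54.

0.54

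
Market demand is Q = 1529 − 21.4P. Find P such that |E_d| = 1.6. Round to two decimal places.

Set −bP/(a − bP) = −1.6 ⇒ bP = 1.6(a − bP) ⇒ bP(1+1.6) = 1.6·a.
P = 1.6·1529/(21.4·2.6) ≈ 43.97.

43.97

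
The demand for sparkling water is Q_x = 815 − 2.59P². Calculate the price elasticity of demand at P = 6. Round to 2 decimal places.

At P = 6, Q_x = 721.76.
dQ_x/dP = −2·2.59·P = −31.08.
Point elasticity E = (dQ_x/dP)·(P/Q_x) = -31.08 × 6/721.76 ≈ -0.26.
|E| < 1, so demand is inelastic at this price.

-0.26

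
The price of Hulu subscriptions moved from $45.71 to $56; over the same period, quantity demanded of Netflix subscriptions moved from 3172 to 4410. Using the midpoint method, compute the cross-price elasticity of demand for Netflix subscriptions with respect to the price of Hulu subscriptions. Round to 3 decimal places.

%ΔQ_x = (4410 − 3172)/[(3172+4410)/2] = 1238/3791 ≈ 0.3266.
%ΔP_y = (56 − 45.71)/[(45.71+56)/2] ≈ 0.2023.
E_xy = 0.3266/0.2023 ≈ 1.614.
E_xy > 0, so Netflix subscriptions and Hulu subscriptions are substitutes.

1.614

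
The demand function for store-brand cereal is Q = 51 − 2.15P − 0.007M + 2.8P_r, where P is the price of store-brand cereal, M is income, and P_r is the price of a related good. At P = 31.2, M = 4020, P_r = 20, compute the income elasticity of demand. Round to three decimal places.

Evaluating quantity at (P, M, P_r) gives Q = 51 − 2.15(31.2) − 0.007(4020) + 2.8(20) = 51 − 67.08 − 28.14 + 56 = 11.78.
∂Q/∂M = −0.007, so E_I = -0.007·(4020/11.78) ≈ -2.389.
E_I < 0: inferior good.

-2.389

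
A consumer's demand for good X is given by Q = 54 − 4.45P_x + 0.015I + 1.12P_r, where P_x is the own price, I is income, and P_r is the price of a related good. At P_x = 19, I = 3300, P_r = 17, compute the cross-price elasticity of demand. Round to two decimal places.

First evaluate Q: 54 − 4.45(19) + 0.015(3300) + 1.12(17) = 54 − 84.55 + 49.5 + 19.04 = 37.99.
∂Q/∂P_r = +1.12, so E_xy = 1.12·(17/37.99) ≈ 0.50.
E_xy > 0: the goods are substitutes.

0.50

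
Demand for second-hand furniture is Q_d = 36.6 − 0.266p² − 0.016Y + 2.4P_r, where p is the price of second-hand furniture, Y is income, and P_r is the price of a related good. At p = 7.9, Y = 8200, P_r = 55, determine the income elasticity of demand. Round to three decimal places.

Evaluating quantity at (p, Y, P_r) gives Q_d = 36.6 − 0.266(7.9)² − 0.016(8200) + 2.4(55) = 36.6 − 16.6011 − 131.2 + 132 = 20.7989.
∂Q_d/∂Y = −0.016, so E_I = -0.016·(8200/20.7989) ≈ -6.308.
E_I < 0: inferior good.

-6.308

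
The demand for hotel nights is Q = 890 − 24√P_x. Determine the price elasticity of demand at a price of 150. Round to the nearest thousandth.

-0.247

At P_x = 150, Q = 596.0612.
dQ/dP_x = −24/(2√P_x) = −24/(2·12.2474).
Point elasticity E = (dQ/dP_x)·(P_x/Q) = -0.9798 × 150/596.0612 ≈ -0.247.
|E| < 1, so demand is inelastic at this price.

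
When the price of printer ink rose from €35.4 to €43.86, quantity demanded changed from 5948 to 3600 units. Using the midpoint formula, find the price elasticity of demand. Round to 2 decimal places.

%Δq = (3600 − 5948)/[(5948 + 3600)/2] = -2348/4774 ≈ -0.4918.
%ΔP = (43.86 − 35.4)/[(35.4 + 43.86)/2] = 8.46/39.63 ≈ 0.2135.
Arc elasticity E = %Δq/%ΔP ≈ -0.4918/0.2135 ≈ -2.30.
|E| > 1: demand is elastic over this range.

-2.30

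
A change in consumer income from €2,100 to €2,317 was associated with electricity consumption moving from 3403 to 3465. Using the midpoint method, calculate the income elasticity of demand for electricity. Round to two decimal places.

0.18

%ΔQ = (3465 − 3403)/[(3403+3465)/2] = 62/3434 ≈ 0.0181.
%ΔM = (2,317 − 2,100)/[(2,100+2,317)/2] = 217/2208.5 ≈ 0.0983.
E_I = %ΔQ/%ΔM ≈ 0.18.
E_I ∈ (0,1): normal good (necessity).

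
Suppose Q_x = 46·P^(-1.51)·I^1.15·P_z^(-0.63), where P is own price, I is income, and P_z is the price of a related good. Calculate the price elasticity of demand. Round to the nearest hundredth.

For a Cobb–Douglas (constant-elasticity) form Q_x = A·P^α·…, the elasticity with respect to P equals the exponent α at every point.
Here the exponent on P is -1.51, so the price elasticity of demand is -1.51.

-1.51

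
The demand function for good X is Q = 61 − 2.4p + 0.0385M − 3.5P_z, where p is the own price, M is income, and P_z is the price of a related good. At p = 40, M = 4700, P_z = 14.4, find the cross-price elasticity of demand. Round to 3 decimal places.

Q = 61 − 2.4(40) + 0.0385(4700) − 3.5(14.4) = 61 − 96 + 180.95 − 50.4 = 95.55.
∂Q/∂P_z = −3.5, so E_xy = -3.5·(14.4/95.55) ≈ -0.527.
E_xy < 0: the goods are complements.

-0.527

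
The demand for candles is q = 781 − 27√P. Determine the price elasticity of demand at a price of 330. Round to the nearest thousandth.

-0.844

At P = 330, q = 290.5206.
dq/dP = −27/(2√P) = −27/(2·18.1659).
Point elasticity E = (dq/dP)·(P/q) = -0.7432 × 330/290.5206 ≈ -0.844.
|E| < 1, so demand is inelastic at this price.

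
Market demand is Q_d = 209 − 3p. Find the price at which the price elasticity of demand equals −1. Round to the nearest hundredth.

For linear demand Q_d = a − bp, E = −bp/(a − bp). |E| = 1 ⇒ bp = a − bp ⇒ p = a/(2b).
p = 209/(2·3) ≈ 34.83.

34.83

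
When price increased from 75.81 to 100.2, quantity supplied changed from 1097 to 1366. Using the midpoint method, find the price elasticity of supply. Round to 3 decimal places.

0.788

%Δq = (1366 − 1097)/[(1097 + 1366)/2] = 269/1231.5 ≈ 0.2184.
%Δp = (100.2 − 75.81)/[(75.81 + 100.2)/2] = 24.39/88.005 ≈ 0.2771.
Arc elasticity E = %Δq/%Δp ≈ 0.2184/0.2771 ≈ 0.788.
|E| < 1: supply is inelastic over this range.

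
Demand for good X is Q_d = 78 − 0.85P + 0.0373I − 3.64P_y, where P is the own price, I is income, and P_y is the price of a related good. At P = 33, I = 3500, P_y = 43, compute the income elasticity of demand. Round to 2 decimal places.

Q_d = 78 − 0.85(33) + 0.0373(3500) − 3.64(43) = 78 − 28.05 + 130.55 − 156.52 = 23.98.
∂Q_d/∂I = +0.0373, so E_I = 0.0373·(3500/23.98) ≈ 5.44.
E_I > 1: normal good (luxury).

5.44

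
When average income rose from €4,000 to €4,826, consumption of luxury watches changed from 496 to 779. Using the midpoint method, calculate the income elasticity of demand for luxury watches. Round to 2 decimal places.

%ΔQ = (779 − 496)/[(496+779)/2] = 283/637.5 ≈ 0.4439.
%ΔI = (4,826 − 4,000)/[(4,000+4,826)/2] = 826/4413 ≈ 0.1872.
E_I = %ΔQ/%ΔI ≈ 2.37.
E_I > 1: normal good (luxury).

2.37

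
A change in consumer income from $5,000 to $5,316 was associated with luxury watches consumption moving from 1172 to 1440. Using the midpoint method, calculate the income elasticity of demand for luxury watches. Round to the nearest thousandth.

%ΔQ = (1440 − 1172)/[(1172+1440)/2] = 268/1306 ≈ 0.2052.
%ΔY = (5,316 − 5,000)/[(5,000+5,316)/2] = 316/5158 ≈ 0.0613.
E_I = %ΔQ/%ΔY ≈ 3.350.
E_I > 1: normal good (luxury).

3.350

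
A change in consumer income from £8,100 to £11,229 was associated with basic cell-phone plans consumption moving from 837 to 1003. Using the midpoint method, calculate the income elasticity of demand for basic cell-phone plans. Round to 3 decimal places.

0.557

%ΔQ = (1003 − 837)/[(837+1003)/2] = 166/920 ≈ 0.1804.
%ΔM = (11,229 − 8,100)/[(8,100+11,229)/2] = 3129/9664.5 ≈ 0.3238.
E_I = %ΔQ/%ΔM ≈ 0.557.
E_I ∈ (0,1): normal good (necessity).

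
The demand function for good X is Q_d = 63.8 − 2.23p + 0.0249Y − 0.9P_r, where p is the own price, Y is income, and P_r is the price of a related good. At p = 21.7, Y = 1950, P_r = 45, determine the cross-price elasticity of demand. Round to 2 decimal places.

Evaluating quantity at (p, Y, P_r) gives Q_d = 63.8 − 2.23(21.7) + 0.0249(1950) − 0.9(45) = 63.8 − 48.391 + 48.555 − 40.5 = 23.464.
∂Q_d/∂P_r = −0.9, so E_xy = -0.9·(45/23.464) ≈ -1.73.
E_xy < 0: the goods are complements.

-1.73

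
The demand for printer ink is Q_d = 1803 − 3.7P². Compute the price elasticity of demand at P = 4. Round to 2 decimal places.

At P = 4, Q_d = 1743.8.
dQ_d/dP = −2·3.7·P = −29.6.
Point elasticity E = (dQ_d/dP)·(P/Q_d) = -29.6 × 4/1743.8 ≈ -0.07.
|E| < 1, so demand is inelastic at this price.

-0.07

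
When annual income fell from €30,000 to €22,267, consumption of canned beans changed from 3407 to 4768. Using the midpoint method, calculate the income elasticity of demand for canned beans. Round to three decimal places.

-1.125

%ΔQ = (4768 − 3407)/[(3407+4768)/2] = 1361/4087.5 ≈ 0.3330.
%ΔI = (22,267 − 30,000)/[(30,000+22,267)/2] = -7733/26133.5 ≈ -0.2959.
E_I = %ΔQ/%ΔI ≈ -1.125.
E_I < 0: inferior good.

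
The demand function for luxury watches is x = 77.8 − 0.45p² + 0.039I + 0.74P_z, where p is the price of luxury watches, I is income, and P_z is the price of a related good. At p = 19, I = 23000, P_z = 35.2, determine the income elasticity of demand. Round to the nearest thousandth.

1.070

x = 77.8 − 0.45(19)² + 0.039(23000) + 0.74(35.2) = 77.8 − 162.45 + 897 + 26.048 = 838.398.
∂x/∂I = +0.039, so E_I = 0.039·(23000/838.398) ≈ 1.070.
E_I > 1: normal good (luxury).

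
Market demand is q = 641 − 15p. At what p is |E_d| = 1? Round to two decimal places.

21.37

For linear demand q = a − bp, E = −bp/(a − bp). |E| = 1 ⇒ bp = a − bp ⇒ p = a/(2b).
p = 641/(2·15) ≈ 21.37.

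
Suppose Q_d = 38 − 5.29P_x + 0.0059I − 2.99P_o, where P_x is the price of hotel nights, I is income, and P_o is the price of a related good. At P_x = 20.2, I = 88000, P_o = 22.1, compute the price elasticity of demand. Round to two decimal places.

Substituting, Q_d = 38 − 5.29(20.2) + 0.0059(88000) − 2.99(22.1) = 38 − 106.858 + 519.2 − 66.079 = 384.263.
∂Q_d/∂P_x = −5.29, so E_p = (−5.29)·(20.2/384.263) ≈ -0.28.
|E_p| < 1: demand is inelastic.

-0.28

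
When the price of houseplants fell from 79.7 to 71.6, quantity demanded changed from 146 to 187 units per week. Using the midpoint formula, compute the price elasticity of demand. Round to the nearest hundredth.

%ΔQ = (187 − 146)/[(146 + 187)/2] = 41/166.5 ≈ 0.2462.
%Δp = (71.6 − 79.7)/[(79.7 + 71.6)/2] = -8.1/75.65 ≈ -0.1071.
Arc elasticity E = %ΔQ/%Δp ≈ 0.2462/-0.1071 ≈ -2.30.
|E| > 1: demand is elastic over this range.

-2.30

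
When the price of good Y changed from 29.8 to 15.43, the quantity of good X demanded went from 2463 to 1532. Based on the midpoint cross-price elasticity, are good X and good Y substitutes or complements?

substitutes

%ΔQ_x = (1532 − 2463)/[(2463+1532)/2] = -931/1997.5 ≈ -0.4661.
%ΔP_y = (15.43 − 29.8)/[(29.8+15.43)/2] ≈ -0.6354.
E_xy = -0.4661/-0.6354 ≈ 0.734.
E_xy > 0, so the goods are substitutes.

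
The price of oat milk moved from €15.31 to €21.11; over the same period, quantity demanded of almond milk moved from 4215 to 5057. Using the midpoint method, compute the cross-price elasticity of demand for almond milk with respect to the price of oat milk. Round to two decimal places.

%ΔQ_x = (5057 − 4215)/[(4215+5057)/2] = 842/4636 ≈ 0.1816.
%ΔP_y = (21.11 − 15.31)/[(15.31+21.11)/2] ≈ 0.3185.
E_xy = 0.1816/0.3185 ≈ 0.57.
E_xy > 0, so almond milk and oat milk are substitutes.

0.57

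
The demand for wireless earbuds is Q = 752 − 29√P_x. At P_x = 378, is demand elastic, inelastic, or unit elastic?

elastic

At P_x = 378, Q = 188.1756.
dQ/dP_x = −29/(2√P_x) = −29/(2·19.4422).
Point elasticity E = (dQ/dP_x)·(P_x/Q) = -0.7458 × 378/188.1756 ≈ -1.498.
|E| ≈ 1.498 > 1, so demand is elastic.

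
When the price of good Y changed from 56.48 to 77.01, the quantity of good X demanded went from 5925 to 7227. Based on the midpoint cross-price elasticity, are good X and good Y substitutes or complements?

%ΔQ_x = (7227 − 5925)/[(5925+7227)/2] = 1302/6576 ≈ 0.1980.
%ΔP_y = (77.01 − 56.48)/[(56.48+77.01)/2] ≈ 0.3076.
E_xy = 0.1980/0.3076 ≈ 0.644.
E_xy > 0, so the goods are substitutes.

substitutes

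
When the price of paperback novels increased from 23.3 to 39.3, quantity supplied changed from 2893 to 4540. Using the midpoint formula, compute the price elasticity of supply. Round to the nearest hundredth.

%ΔQ = (4540 − 2893)/[(2893 + 4540)/2] = 1647/3716.5 ≈ 0.4432.
%ΔP = (39.3 − 23.3)/[(23.3 + 39.3)/2] = 16/31.3 ≈ 0.5112.
Arc elasticity E = %ΔQ/%ΔP ≈ 0.4432/0.5112 ≈ 0.87.
|E| < 1: supply is inelastic over this range.

0.87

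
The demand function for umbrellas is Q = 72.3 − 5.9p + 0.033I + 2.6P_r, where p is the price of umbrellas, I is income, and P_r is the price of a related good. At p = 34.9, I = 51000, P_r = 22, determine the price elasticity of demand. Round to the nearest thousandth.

-0.128

Evaluating quantity at (p, I, P_r) gives Q = 72.3 − 5.9(34.9) + 0.033(51000) + 2.6(22) = 72.3 − 205.91 + 1683 + 57.2 = 1606.59.
∂Q/∂p = −5.9, so E_p = (−5.9)·(34.9/1606.59) ≈ -0.128.
|E_p| < 1: demand is inelastic.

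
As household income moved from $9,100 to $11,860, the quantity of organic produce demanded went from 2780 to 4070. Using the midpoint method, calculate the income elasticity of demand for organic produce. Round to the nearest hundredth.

%ΔQ = (4070 − 2780)/[(2780+4070)/2] = 1290/3425 ≈ 0.3766.
%ΔI = (11,860 − 9,100)/[(9,100+11,860)/2] = 2760/10480 ≈ 0.2634.
E_I = %ΔQ/%ΔI ≈ 1.43.
E_I > 1: normal good (luxury).

1.43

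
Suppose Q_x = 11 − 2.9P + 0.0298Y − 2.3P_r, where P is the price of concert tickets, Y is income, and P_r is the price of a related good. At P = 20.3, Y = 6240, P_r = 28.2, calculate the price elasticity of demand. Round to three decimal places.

-0.804

First evaluate Q_x: 11 − 2.9(20.3) + 0.0298(6240) − 2.3(28.2) = 11 − 58.87 + 185.952 − 64.86 = 73.222.
∂Q_x/∂P = −2.9, so E_p = (−2.9)·(20.3/73.222) ≈ -0.804.
|E_p| < 1: demand is inelastic.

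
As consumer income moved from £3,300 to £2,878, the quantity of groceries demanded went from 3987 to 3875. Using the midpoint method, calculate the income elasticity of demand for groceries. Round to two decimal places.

%ΔQ = (3875 − 3987)/[(3987+3875)/2] = -112/3931 ≈ -0.0285.
%ΔI = (2,878 − 3,300)/[(3,300+2,878)/2] = -422/3089 ≈ -0.1366.
E_I = %ΔQ/%ΔI ≈ 0.21.
E_I ∈ (0,1): normal good (necessity).

0.21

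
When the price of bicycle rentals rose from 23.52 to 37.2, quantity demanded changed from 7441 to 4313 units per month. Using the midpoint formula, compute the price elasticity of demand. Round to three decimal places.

%ΔQ = (4313 − 7441)/[(7441 + 4313)/2] = -3128/5877 ≈ -0.5322.
%ΔP = (37.2 − 23.52)/[(23.52 + 37.2)/2] = 13.68/30.36 ≈ 0.4506.
Arc elasticity E = %ΔQ/%ΔP ≈ -0.5322/0.4506 ≈ -1.181.
|E| > 1: demand is elastic over this range.

-1.181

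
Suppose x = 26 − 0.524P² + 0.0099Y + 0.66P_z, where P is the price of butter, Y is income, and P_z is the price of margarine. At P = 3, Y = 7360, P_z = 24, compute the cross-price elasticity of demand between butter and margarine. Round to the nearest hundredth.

Evaluating quantity at (P, Y, P_z) gives x = 26 − 0.524(3)² + 0.0099(7360) + 0.66(24) = 26 − 4.716 + 72.864 + 15.84 = 109.988.
∂x/∂P_z = +0.66, so E_xy = 0.66·(24/109.988) ≈ 0.14.
E_xy > 0: the goods are substitutes.

0.14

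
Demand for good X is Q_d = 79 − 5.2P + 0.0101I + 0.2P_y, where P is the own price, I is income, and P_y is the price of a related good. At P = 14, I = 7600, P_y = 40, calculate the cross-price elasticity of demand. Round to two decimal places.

0.09

First evaluate Q_d: 79 − 5.2(14) + 0.0101(7600) + 0.2(40) = 79 − 72.8 + 76.76 + 8 = 90.96.
∂Q_d/∂P_y = +0.2, so E_xy = 0.2·(40/90.96) ≈ 0.09.
E_xy > 0: the goods are substitutes.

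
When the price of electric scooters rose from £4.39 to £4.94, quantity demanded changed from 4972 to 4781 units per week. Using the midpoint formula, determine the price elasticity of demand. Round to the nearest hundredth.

-0.33

%Δq = (4781 − 4972)/[(4972 + 4781)/2] = -191/4876.5 ≈ -0.0392.
%ΔP = (4.94 − 4.39)/[(4.39 + 4.94)/2] = 0.55/4.665 ≈ 0.1179.
Arc elasticity E = %Δq/%ΔP ≈ -0.0392/0.1179 ≈ -0.33.
|E| < 1: demand is inelastic over this range.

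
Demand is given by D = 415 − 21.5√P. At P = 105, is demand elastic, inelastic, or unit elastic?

At P = 105, D = 194.6906.
dD/dP = −21.5/(2√P) = −21.5/(2·10.247).
Point elasticity E = (dD/dP)·(P/D) = -1.0491 × 105/194.6906 ≈ -0.566.
|E| ≈ 0.566 < 1, so demand is inelastic.

inelastic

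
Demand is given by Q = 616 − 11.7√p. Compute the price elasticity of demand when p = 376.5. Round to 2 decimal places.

At p = 376.5, Q = 388.9778.
dQ/dp = −11.7/(2√p) = −11.7/(2·19.4036).
Point elasticity E = (dQ/dp)·(p/Q) = -0.3015 × 376.5/388.9778 ≈ -0.29.
|E| < 1, so demand is inelastic at this price.

-0.29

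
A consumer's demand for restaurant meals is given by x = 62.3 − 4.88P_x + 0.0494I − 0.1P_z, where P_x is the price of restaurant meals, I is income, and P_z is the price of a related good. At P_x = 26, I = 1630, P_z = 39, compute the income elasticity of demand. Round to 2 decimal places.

6.69

At the given point, x = 62.3 − 4.88(26) + 0.0494(1630) − 0.1(39) = 62.3 − 126.88 + 80.522 − 3.9 = 12.042.
∂x/∂I = +0.0494, so E_I = 0.0494·(1630/12.042) ≈ 6.69.
E_I > 1: normal good (luxury).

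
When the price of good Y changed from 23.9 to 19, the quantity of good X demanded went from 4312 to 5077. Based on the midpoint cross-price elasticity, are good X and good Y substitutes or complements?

complements

%ΔQ_x = (5077 − 4312)/[(4312+5077)/2] = 765/4694.5 ≈ 0.1630.
%ΔP_y = (19 − 23.9)/[(23.9+19)/2] ≈ -0.2284.
E_xy = 0.1630/-0.2284 ≈ -0.713.
E_xy < 0, so the goods are complements.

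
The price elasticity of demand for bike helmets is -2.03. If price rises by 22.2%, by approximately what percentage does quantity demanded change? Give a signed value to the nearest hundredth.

%ΔQ ≈ E × %ΔP = (-2.03) × (22.2%) ≈ -45.07%.

-45.07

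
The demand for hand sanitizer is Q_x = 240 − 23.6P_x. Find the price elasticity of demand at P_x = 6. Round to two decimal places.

At P_x = 6, Q_x = 98.4.
dQ_x/dP_x = −23.6.
Point elasticity E = (dQ_x/dP_x)·(P_x/Q_x) = -23.6 × 6/98.4 ≈ -1.44.
|E| > 1, so demand is elastic at this price.

-1.44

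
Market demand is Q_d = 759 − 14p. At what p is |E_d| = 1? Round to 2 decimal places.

For linear demand Q_d = a − bp, E = −bp/(a − bp). |E| = 1 ⇒ bp = a − bp ⇒ p = a/(2b).
p = 759/(2·14) ≈ 27.11.

27.11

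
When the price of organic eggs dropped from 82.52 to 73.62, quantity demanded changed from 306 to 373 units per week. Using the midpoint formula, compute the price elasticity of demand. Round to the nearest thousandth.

-1.731

%ΔQ = (373 − 306)/[(306 + 373)/2] = 67/339.5 ≈ 0.1973.
%Δp = (73.62 − 82.52)/[(82.52 + 73.62)/2] = -8.9/78.07 ≈ -0.1140.
Arc elasticity E = %ΔQ/%Δp ≈ 0.1973/-0.1140 ≈ -1.731.
|E| > 1: demand is elastic over this range.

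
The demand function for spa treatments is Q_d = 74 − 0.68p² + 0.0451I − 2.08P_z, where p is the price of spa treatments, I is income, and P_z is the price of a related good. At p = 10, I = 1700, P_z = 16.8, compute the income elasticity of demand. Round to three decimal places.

First evaluate Q_d: 74 − 0.68(10)² + 0.0451(1700) − 2.08(16.8) = 74 − 68 + 76.67 − 34.944 = 47.726.
∂Q_d/∂I = +0.0451, so E_I = 0.0451·(1700/47.726) ≈ 1.606.
E_I > 1: normal good (luxury).

1.606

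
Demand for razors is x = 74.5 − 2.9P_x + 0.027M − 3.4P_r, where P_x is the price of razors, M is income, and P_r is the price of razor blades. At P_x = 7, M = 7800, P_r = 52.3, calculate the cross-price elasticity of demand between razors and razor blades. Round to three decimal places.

-2.044

x = 74.5 − 2.9(7) + 0.027(7800) − 3.4(52.3) = 74.5 − 20.3 + 210.6 − 177.82 = 86.98.
∂x/∂P_r = −3.4, so E_xy = -3.4·(52.3/86.98) ≈ -2.044.
E_xy < 0: the goods are complements.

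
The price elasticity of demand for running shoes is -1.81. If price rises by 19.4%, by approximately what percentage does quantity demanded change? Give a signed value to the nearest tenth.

-35.1

%ΔQ ≈ E × %ΔP = (-1.81) × (19.4%) ≈ -35.1%.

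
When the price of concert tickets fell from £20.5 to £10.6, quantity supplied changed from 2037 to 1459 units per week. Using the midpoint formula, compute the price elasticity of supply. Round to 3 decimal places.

0.519

%ΔQ = (1459 − 2037)/[(2037 + 1459)/2] = -578/1748 ≈ -0.3307.
%Δp = (10.6 − 20.5)/[(20.5 + 10.6)/2] = -9.9/15.55 ≈ -0.6367.
Arc elasticity E = %ΔQ/%Δp ≈ -0.3307/-0.6367 ≈ 0.519.
|E| < 1: supply is inelastic over this range.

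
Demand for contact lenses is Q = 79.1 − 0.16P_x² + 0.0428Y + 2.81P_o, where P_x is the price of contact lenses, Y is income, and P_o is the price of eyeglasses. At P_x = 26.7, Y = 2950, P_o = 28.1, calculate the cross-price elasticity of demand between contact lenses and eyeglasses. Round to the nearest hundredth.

0.46

Substituting, Q = 79.1 − 0.16(26.7)² + 0.0428(2950) + 2.81(28.1) = 79.1 − 114.0624 + 126.26 + 78.961 = 170.2586.
∂Q/∂P_o = +2.81, so E_xy = 2.81·(28.1/170.2586) ≈ 0.46.
E_xy > 0: the goods are substitutes.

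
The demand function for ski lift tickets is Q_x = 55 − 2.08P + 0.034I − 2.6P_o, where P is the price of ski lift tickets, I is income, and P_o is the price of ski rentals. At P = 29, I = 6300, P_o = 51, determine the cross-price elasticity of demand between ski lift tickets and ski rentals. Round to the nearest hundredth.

-1.74

Q_x = 55 − 2.08(29) + 0.034(6300) − 2.6(51) = 55 − 60.32 + 214.2 − 132.6 = 76.28.
∂Q_x/∂P_o = −2.6, so E_xy = -2.6·(51/76.28) ≈ -1.74.
E_xy < 0: the goods are complements.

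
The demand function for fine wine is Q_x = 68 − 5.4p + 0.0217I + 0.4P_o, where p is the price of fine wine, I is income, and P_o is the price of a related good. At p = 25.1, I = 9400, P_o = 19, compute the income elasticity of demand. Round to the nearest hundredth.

First evaluate Q_x: 68 − 5.4(25.1) + 0.0217(9400) + 0.4(19) = 68 − 135.54 + 203.98 + 7.6 = 144.04.
∂Q_x/∂I = +0.0217, so E_I = 0.0217·(9400/144.04) ≈ 1.42.
E_I > 1: normal good (luxury).

1.42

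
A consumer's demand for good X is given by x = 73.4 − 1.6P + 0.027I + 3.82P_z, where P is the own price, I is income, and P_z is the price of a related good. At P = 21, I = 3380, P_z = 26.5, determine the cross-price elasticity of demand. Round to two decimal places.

0.44

Evaluating quantity at (P, I, P_z) gives x = 73.4 − 1.6(21) + 0.027(3380) + 3.82(26.5) = 73.4 − 33.6 + 91.26 + 101.23 = 232.29.
∂x/∂P_z = +3.82, so E_xy = 3.82·(26.5/232.29) ≈ 0.44.
E_xy > 0: the goods are substitutes.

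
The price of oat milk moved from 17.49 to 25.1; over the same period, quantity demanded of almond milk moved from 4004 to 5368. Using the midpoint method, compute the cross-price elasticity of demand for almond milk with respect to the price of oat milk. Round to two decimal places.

%ΔQ_x = (5368 − 4004)/[(4004+5368)/2] = 1364/4686 ≈ 0.2911.
%ΔP_y = (25.1 − 17.49)/[(17.49+25.1)/2] ≈ 0.3574.
E_xy = 0.2911/0.3574 ≈ 0.81.
E_xy > 0, so almond milk and oat milk are substitutes.

0.81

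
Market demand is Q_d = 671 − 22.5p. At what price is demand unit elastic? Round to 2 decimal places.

For linear demand Q_d = a − bp, E = −bp/(a − bp). |E| = 1 ⇒ bp = a − bp ⇒ p = a/(2b).
p = 671/(2·22.5) ≈ 14.91.

14.91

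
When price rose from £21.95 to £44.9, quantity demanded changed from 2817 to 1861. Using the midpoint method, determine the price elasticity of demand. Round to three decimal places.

%Δq = (1861 − 2817)/[(2817 + 1861)/2] = -956/2339 ≈ -0.4087.
%Δp = (44.9 − 21.95)/[(21.95 + 44.9)/2] = 22.95/33.425 ≈ 0.6866.
Arc elasticity E = %Δq/%Δp ≈ -0.4087/0.6866 ≈ -0.595.
|E| < 1: demand is inelastic over this range.

-0.595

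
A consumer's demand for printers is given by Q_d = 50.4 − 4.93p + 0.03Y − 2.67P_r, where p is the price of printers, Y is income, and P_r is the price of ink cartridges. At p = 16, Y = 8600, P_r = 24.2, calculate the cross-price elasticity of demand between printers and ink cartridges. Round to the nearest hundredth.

-0.39

Q_d = 50.4 − 4.93(16) + 0.03(8600) − 2.67(24.2) = 50.4 − 78.88 + 258 − 64.614 = 164.906.
∂Q_d/∂P_r = −2.67, so E_xy = -2.67·(24.2/164.906) ≈ -0.39.
E_xy < 0: the goods are complements.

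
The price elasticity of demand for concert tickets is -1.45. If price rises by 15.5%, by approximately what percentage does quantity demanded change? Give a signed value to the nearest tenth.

-22.5

%ΔQ ≈ E × %ΔP = (-1.45) × (15.5%) ≈ -22.5%.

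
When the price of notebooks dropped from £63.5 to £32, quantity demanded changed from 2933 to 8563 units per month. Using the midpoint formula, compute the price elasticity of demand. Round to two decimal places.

-1.48

%ΔQ = (8563 − 2933)/[(2933 + 8563)/2] = 5630/5748 ≈ 0.9795.
%Δp = (32 − 63.5)/[(63.5 + 32)/2] = -31.5/47.75 ≈ -0.6597.
Arc elasticity E = %ΔQ/%Δp ≈ 0.9795/-0.6597 ≈ -1.48.
|E| > 1: demand is elastic over this range.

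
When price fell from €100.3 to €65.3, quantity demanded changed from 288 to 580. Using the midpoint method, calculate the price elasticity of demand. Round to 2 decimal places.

-1.59

%Δq = (580 − 288)/[(288 + 580)/2] = 292/434 ≈ 0.6728.
%ΔP = (65.3 − 100.3)/[(100.3 + 65.3)/2] = -35/82.8 ≈ -0.4227.
Arc elasticity E = %Δq/%ΔP ≈ 0.6728/-0.4227 ≈ -1.59.
|E| > 1: demand is elastic over this range.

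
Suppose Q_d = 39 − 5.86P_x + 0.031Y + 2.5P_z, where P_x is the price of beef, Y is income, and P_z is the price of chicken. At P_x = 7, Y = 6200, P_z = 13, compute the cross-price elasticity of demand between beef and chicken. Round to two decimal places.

At the given point, Q_d = 39 − 5.86(7) + 0.031(6200) + 2.5(13) = 39 − 41.02 + 192.2 + 32.5 = 222.68.
∂Q_d/∂P_z = +2.5, so E_xy = 2.5·(13/222.68) ≈ 0.15.
E_xy > 0: the goods are substitutes.

0.15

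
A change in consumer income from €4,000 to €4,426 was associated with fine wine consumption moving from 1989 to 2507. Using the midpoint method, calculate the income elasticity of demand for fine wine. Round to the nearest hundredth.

%ΔQ = (2507 − 1989)/[(1989+2507)/2] = 518/2248 ≈ 0.2304.
%ΔI = (4,426 − 4,000)/[(4,000+4,426)/2] = 426/4213 ≈ 0.1011.
E_I = %ΔQ/%ΔI ≈ 2.28.
E_I > 1: normal good (luxury).

2.28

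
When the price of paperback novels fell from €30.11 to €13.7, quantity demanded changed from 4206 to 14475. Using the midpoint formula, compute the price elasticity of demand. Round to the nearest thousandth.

-1.468

%ΔQ = (14475 − 4206)/[(4206 + 14475)/2] = 10269/9340.5 ≈ 1.0994.
%ΔP = (13.7 − 30.11)/[(30.11 + 13.7)/2] = -16.41/21.905 ≈ -0.7491.
Arc elasticity E = %ΔQ/%ΔP ≈ 1.0994/-0.7491 ≈ -1.468.
|E| > 1: demand is elastic over this range.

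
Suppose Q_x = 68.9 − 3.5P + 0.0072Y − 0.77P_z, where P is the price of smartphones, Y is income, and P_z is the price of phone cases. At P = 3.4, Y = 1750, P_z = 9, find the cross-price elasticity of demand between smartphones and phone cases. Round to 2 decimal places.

Substituting, Q_x = 68.9 − 3.5(3.4) + 0.0072(1750) − 0.77(9) = 68.9 − 11.9 + 12.6 − 6.93 = 62.67.
∂Q_x/∂P_z = −0.77, so E_xy = -0.77·(9/62.67) ≈ -0.11.
E_xy < 0: the goods are complements.

-0.11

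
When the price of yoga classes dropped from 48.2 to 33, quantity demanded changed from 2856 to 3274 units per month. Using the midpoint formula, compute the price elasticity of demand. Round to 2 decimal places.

-0.36

%ΔQ = (3274 − 2856)/[(2856 + 3274)/2] = 418/3065 ≈ 0.1364.
%ΔP = (33 − 48.2)/[(48.2 + 33)/2] = -15.2/40.6 ≈ -0.3744.
Arc elasticity E = %ΔQ/%ΔP ≈ 0.1364/-0.3744 ≈ -0.36.
|E| < 1: demand is inelastic over this range.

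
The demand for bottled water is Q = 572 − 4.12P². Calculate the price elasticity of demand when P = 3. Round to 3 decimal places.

At P = 3, Q = 534.92.
dQ/dP = −2·4.12·P = −24.72.
Point elasticity E = (dQ/dP)·(P/Q) = -24.72 × 3/534.92 ≈ -0.139.
|E| < 1, so demand is inelastic at this price.

-0.139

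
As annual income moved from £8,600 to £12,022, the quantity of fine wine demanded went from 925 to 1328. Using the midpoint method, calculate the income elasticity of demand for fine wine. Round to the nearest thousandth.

1.078

%ΔQ = (1328 − 925)/[(925+1328)/2] = 403/1126.5 ≈ 0.3577.
%ΔY = (12,022 − 8,600)/[(8,600+12,022)/2] = 3422/10311 ≈ 0.3319.
E_I = %ΔQ/%ΔY ≈ 1.078.
E_I > 1: normal good (luxury).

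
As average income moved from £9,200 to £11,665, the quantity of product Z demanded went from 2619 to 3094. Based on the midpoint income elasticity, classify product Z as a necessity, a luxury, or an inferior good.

%ΔQ = (3094 − 2619)/[(2619+3094)/2] = 475/2856.5 ≈ 0.1663.
%ΔI = (11,665 − 9,200)/[(9,200+11,665)/2] = 2465/10432.5 ≈ 0.2363.
E_I = %ΔQ/%ΔI ≈ 0.704.
E_I ∈ (0,1): normal good (necessity).

necessity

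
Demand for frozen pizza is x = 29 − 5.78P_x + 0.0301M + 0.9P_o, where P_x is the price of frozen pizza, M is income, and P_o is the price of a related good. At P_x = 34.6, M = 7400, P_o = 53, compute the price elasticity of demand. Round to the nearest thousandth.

-2.011

Substituting, x = 29 − 5.78(34.6) + 0.0301(7400) + 0.9(53) = 29 − 199.988 + 222.74 + 47.7 = 99.452.
∂x/∂P_x = −5.78, so E_p = (−5.78)·(34.6/99.452) ≈ -2.011.
|E_p| > 1: demand is elastic.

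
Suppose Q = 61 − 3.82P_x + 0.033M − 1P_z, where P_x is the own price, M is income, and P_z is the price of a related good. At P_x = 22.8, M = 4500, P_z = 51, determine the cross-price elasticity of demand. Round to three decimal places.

-0.714

Substituting, Q = 61 − 3.82(22.8) + 0.033(4500) − 1(51) = 61 − 87.096 + 148.5 − 51 = 71.404.
∂Q/∂P_z = −1, so E_xy = -1·(51/71.404) ≈ -0.714.
E_xy < 0: the goods are complements.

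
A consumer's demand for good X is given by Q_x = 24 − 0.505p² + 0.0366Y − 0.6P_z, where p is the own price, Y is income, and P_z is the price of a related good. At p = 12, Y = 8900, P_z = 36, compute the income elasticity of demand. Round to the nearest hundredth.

Substituting, Q_x = 24 − 0.505(12)² + 0.0366(8900) − 0.6(36) = 24 − 72.72 + 325.74 − 21.6 = 255.42.
∂Q_x/∂Y = +0.0366, so E_I = 0.0366·(8900/255.42) ≈ 1.28.
E_I > 1: normal good (luxury).

1.28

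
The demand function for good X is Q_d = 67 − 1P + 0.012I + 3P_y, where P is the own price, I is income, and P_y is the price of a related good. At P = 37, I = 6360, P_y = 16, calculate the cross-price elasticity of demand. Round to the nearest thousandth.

0.311

First evaluate Q_d: 67 − 1(37) + 0.012(6360) + 3(16) = 67 − 37 + 76.32 + 48 = 154.32.
∂Q_d/∂P_y = +3, so E_xy = 3·(16/154.32) ≈ 0.311.
E_xy > 0: the goods are substitutes.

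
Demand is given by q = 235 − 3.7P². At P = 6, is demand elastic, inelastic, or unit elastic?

At P = 6, q = 101.8.
dq/dP = −2·3.7·P = −44.4.
Point elasticity E = (dq/dP)·(P/q) = -44.4 × 6/101.8 ≈ -2.617.
|E| ≈ 2.617 > 1, so demand is elastic.

elastic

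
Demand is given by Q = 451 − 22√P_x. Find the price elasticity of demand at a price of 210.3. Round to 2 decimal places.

-1.21

At P_x = 210.3, Q = 131.9621.
dQ/dP_x = −22/(2√P_x) = −22/(2·14.5017).
Point elasticity E = (dQ/dP_x)·(P_x/Q) = -0.7585 × 210.3/131.9621 ≈ -1.21.
|E| > 1, so demand is elastic at this price.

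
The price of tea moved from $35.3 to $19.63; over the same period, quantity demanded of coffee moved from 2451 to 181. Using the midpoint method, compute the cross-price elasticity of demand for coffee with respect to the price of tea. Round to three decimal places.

3.023

%ΔQ_x = (181 − 2451)/[(2451+181)/2] = -2270/1316 ≈ -1.7249.
%ΔP_y = (19.63 − 35.3)/[(35.3+19.63)/2] ≈ -0.5705.
E_xy = -1.7249/-0.5705 ≈ 3.023.
E_xy > 0, so coffee and tea are substitutes.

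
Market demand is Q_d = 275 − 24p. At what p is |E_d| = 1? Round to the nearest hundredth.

5.73

For linear demand Q_d = a − bp, E = −bp/(a − bp). |E| = 1 ⇒ bp = a − bp ⇒ p = a/(2b).
p = 275/(2·24) ≈ 5.73.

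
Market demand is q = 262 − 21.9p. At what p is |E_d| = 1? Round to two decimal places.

For linear demand q = a − bp, E = −bp/(a − bp). |E| = 1 ⇒ bp = a − bp ⇒ p = a/(2b).
p = 262/(2·21.9) ≈ 5.98.

5.98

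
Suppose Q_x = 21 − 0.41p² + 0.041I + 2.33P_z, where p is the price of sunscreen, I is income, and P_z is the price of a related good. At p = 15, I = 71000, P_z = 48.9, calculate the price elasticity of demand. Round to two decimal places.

Q_x = 21 − 0.41(15)² + 0.041(71000) + 2.33(48.9) = 21 − 92.25 + 2911 + 113.937 = 2953.687.
∂Q_x/∂p = −2·0.41·p = -12.3, so E_p = -12.3·(15/2953.687) ≈ -0.06.
|E_p| < 1: demand is inelastic.

-0.06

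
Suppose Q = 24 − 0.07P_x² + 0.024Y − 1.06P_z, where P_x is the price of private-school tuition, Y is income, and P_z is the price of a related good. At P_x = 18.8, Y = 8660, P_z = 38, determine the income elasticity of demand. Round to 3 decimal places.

1.246

Substituting, Q = 24 − 0.07(18.8)² + 0.024(8660) − 1.06(38) = 24 − 24.7408 + 207.84 − 40.28 = 166.8192.
∂Q/∂Y = +0.024, so E_I = 0.024·(8660/166.8192) ≈ 1.246.
E_I > 1: normal good (luxury).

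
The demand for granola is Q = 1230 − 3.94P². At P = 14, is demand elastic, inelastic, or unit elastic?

elastic

At P = 14, Q = 457.76.
dQ/dP = −2·3.94·P = −110.32.
Point elasticity E = (dQ/dP)·(P/Q) = -110.32 × 14/457.76 ≈ -3.374.
|E| ≈ 3.374 > 1, so demand is elastic.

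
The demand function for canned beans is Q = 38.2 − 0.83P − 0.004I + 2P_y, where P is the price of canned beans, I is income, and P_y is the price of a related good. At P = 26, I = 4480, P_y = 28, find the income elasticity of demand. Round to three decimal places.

At the given point, Q = 38.2 − 0.83(26) − 0.004(4480) + 2(28) = 38.2 − 21.58 − 17.92 + 56 = 54.7.
∂Q/∂I = −0.004, so E_I = -0.004·(4480/54.7) ≈ -0.328.
E_I < 0: inferior good.

-0.328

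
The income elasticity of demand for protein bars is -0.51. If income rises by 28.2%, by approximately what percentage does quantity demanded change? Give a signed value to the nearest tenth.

%ΔQ ≈ E × %ΔI = (-0.51) × (28.2%) ≈ -14.4%.

-14.4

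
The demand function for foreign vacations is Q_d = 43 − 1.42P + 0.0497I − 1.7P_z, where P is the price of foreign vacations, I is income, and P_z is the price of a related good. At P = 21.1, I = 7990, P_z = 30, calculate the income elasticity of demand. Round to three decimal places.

1.106

Evaluating quantity at (P, I, P_z) gives Q_d = 43 − 1.42(21.1) + 0.0497(7990) − 1.7(30) = 43 − 29.962 + 397.103 − 51 = 359.141.
∂Q_d/∂I = +0.0497, so E_I = 0.0497·(7990/359.141) ≈ 1.106.
E_I > 1: normal good (luxury).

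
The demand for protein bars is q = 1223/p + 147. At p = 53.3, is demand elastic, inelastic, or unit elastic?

At p = 53.3, q = 169.9456.
dq/dp = −1223/p² = −0.4305.
Point elasticity E = (dq/dp)·(p/q) = -0.4305 × 53.3/169.9456 ≈ -0.135.
|E| ≈ 0.135 < 1, so demand is inelastic.

inelastic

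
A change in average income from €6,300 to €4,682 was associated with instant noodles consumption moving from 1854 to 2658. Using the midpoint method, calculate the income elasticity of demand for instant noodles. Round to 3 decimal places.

%ΔQ = (2658 − 1854)/[(1854+2658)/2] = 804/2256 ≈ 0.3564.
%ΔI = (4,682 − 6,300)/[(6,300+4,682)/2] = -1618/5491 ≈ -0.2947.
E_I = %ΔQ/%ΔI ≈ -1.209.
E_I < 0: inferior good.

-1.209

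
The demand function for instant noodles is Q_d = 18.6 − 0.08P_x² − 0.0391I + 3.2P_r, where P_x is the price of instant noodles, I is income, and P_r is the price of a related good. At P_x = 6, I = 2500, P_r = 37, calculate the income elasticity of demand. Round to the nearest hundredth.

Q_d = 18.6 − 0.08(6)² − 0.0391(2500) + 3.2(37) = 18.6 − 2.88 − 97.75 + 118.4 = 36.37.
∂Q_d/∂I = −0.0391, so E_I = -0.0391·(2500/36.37) ≈ -2.69.
E_I < 0: inferior good.

-2.69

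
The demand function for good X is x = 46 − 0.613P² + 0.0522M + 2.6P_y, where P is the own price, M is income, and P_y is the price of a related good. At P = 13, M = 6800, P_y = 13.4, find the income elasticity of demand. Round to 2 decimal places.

x = 46 − 0.613(13)² + 0.0522(6800) + 2.6(13.4) = 46 − 103.597 + 354.96 + 34.84 = 332.203.
∂x/∂M = +0.0522, so E_I = 0.0522·(6800/332.203) ≈ 1.07.
E_I > 1: normal good (luxury).

1.07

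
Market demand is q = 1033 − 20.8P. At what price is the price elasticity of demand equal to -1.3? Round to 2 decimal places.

28.07

Set −bP/(a − bP) = −1.3 ⇒ bP = 1.3(a − bP) ⇒ bP(1+1.3) = 1.3·a.
P = 1.3·1033/(20.8·2.3) ≈ 28.07.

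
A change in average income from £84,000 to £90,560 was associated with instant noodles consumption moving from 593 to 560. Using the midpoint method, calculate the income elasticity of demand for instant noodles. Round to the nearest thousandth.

%ΔQ = (560 − 593)/[(593+560)/2] = -33/576.5 ≈ -0.0572.
%ΔM = (90,560 − 84,000)/[(84,000+90,560)/2] = 6560/87280 ≈ 0.0752.
E_I = %ΔQ/%ΔM ≈ -0.762.
E_I < 0: inferior good.

-0.762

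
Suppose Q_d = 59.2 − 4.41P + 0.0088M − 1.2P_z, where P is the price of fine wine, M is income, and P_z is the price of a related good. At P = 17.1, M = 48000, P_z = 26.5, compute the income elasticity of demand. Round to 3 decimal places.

First evaluate Q_d: 59.2 − 4.41(17.1) + 0.0088(48000) − 1.2(26.5) = 59.2 − 75.411 + 422.4 − 31.8 = 374.389.
∂Q_d/∂M = +0.0088, so E_I = 0.0088·(48000/374.389) ≈ 1.128.
E_I > 1: normal good (luxury).

1.128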